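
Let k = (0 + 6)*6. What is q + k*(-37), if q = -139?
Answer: -1471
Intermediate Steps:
k = 36 (k = 6*6 = 36)
q + k*(-37) = -139 + 36*(-37) = -139 - 1332 = -1471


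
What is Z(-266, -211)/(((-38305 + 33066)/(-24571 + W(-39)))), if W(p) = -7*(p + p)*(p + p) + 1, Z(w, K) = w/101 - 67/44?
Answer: -47710593/895466 ≈ -53.280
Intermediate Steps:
Z(w, K) = -67/44 + w/101 (Z(w, K) = w*(1/101) - 67*1/44 = w/101 - 67/44 = -67/44 + w/101)
W(p) = 1 - 28*p² (W(p) = -7*2*p*2*p + 1 = -28*p² + 1 = 1 - 28*p²)
Z(-266, -211)/(((-38305 + 33066)/(-24571 + W(-39)))) = (-67/44 + (1/101)*(-266))/(((-38305 + 33066)/(-24571 + (1 - 28*(-39)²)))) = (-67/44 - 266/101)/((-5239/(-24571 + (1 - 28*1521)))) = -18471/(4444*((-5239/(-24571 + (1 - 42588))))) = -18471/(4444*((-5239/(-24571 - 42587)))) = -18471/(4444*((-5239/(-67158)))) = -18471/(4444*((-5239*(-1/67158)))) = -18471/(4444*403/5166) = -18471/4444*5166/403 = -47710593/895466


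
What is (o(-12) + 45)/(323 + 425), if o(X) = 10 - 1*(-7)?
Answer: 31/374 ≈ 0.082888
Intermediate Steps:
o(X) = 17 (o(X) = 10 + 7 = 17)
(o(-12) + 45)/(323 + 425) = (17 + 45)/(323 + 425) = 62/748 = 62*(1/748) = 31/374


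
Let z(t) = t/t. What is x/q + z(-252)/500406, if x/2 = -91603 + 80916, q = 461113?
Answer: -10695216731/230743711878 ≈ -0.046351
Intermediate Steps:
x = -21374 (x = 2*(-91603 + 80916) = 2*(-10687) = -21374)
z(t) = 1
x/q + z(-252)/500406 = -21374/461113 + 1/500406 = -10695216731/230743711878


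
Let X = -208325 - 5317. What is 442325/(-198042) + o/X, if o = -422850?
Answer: -45970675/180812346 ≈ -0.25425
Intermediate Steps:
X = -213642
442325/(-198042) + o/X = 442325/(-198042) - 422850/(-213642) = 442325*(-1/198042) - 422850*(-1/213642) = -34025/15234 + 70475/35607 = -45970675/180812346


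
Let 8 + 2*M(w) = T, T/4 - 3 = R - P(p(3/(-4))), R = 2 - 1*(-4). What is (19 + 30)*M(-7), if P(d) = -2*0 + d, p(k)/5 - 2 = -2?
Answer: 686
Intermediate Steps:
p(k) = 0 (p(k) = 10 + 5*(-2) = 10 - 10 = 0)
P(d) = d (P(d) = 0 + d = d)
R = 6 (R = 2 + 4 = 6)
T = 36 (T = 12 + 4*(6 - 1*0) = 12 + 4*(6 + 0) = 12 + 4*6 = 12 + 24 = 36)
M(w) = 14 (M(w) = -4 + (1/2)*36 = -4 + 18 = 14)
(19 + 30)*M(-7) = (19 + 30)*14 = 49*14 = 686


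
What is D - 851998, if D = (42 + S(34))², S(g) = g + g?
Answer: -839898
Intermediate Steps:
S(g) = 2*g
D = 12100 (D = (42 + 2*34)² = (42 + 68)² = 110² = 12100)
D - 851998 = 12100 - 851998 = -839898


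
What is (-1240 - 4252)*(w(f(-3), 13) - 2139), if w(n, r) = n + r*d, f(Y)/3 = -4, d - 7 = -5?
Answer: 11670500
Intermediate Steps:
d = 2 (d = 7 - 5 = 2)
f(Y) = -12 (f(Y) = 3*(-4) = -12)
w(n, r) = n + 2*r (w(n, r) = n + r*2 = n + 2*r)
(-1240 - 4252)*(w(f(-3), 13) - 2139) = (-1240 - 4252)*((-12 + 2*13) - 2139) = -5492*((-12 + 26) - 2139) = -5492*(14 - 2139) = -5492*(-2125) = 11670500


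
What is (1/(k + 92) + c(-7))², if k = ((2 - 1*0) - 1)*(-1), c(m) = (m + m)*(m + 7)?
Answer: 1/8281 ≈ 0.00012076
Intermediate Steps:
c(m) = 2*m*(7 + m) (c(m) = (2*m)*(7 + m) = 2*m*(7 + m))
k = -1 (k = ((2 + 0) - 1)*(-1) = (2 - 1)*(-1) = 1*(-1) = -1)
(1/(k + 92) + c(-7))² = (1/(-1 + 92) + 2*(-7)*(7 - 7))² = (1/91 + 2*(-7)*0)² = (1/91 + 0)² = (1/91)² = 1/8281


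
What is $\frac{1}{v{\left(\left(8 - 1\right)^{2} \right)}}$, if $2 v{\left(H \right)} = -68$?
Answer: $- \frac{1}{34} \approx -0.029412$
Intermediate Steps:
$v{\left(H \right)} = -34$ ($v{\left(H \right)} = \frac{1}{2} \left(-68\right) = -34$)
$\frac{1}{v{\left(\left(8 - 1\right)^{2} \right)}} = \frac{1}{-34} = - \frac{1}{34}$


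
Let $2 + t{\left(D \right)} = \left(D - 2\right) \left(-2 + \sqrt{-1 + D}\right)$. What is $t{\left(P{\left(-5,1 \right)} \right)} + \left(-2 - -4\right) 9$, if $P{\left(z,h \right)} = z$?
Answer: $30 - 7 i \sqrt{6} \approx 30.0 - 17.146 i$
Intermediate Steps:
$t{\left(D \right)} = -2 + \left(-2 + D\right) \left(-2 + \sqrt{-1 + D}\right)$ ($t{\left(D \right)} = -2 + \left(D - 2\right) \left(-2 + \sqrt{-1 + D}\right) = -2 + \left(-2 + D\right) \left(-2 + \sqrt{-1 + D}\right)$)
$t{\left(P{\left(-5,1 \right)} \right)} + \left(-2 - -4\right) 9 = \left(2 - -10 - 2 \sqrt{-1 - 5} - 5 \sqrt{-1 - 5}\right) + \left(-2 - -4\right) 9 = \left(2 + 10 - 2 \sqrt{-6} - 5 \sqrt{-6}\right) + \left(-2 + 4\right) 9 = \left(2 + 10 - 2 i \sqrt{6} - 5 i \sqrt{6}\right) + 2 \cdot 9 = \left(2 + 10 - 2 i \sqrt{6} - 5 i \sqrt{6}\right) + 18 = \left(12 - 7 i \sqrt{6}\right) + 18 = 30 - 7 i \sqrt{6}$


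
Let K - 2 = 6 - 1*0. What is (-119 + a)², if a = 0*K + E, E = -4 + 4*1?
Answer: 14161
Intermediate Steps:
K = 8 (K = 2 + (6 - 1*0) = 2 + (6 + 0) = 2 + 6 = 8)
E = 0 (E = -4 + 4 = 0)
a = 0 (a = 0*8 + 0 = 0 + 0 = 0)
(-119 + a)² = (-119 + 0)² = (-119)² = 14161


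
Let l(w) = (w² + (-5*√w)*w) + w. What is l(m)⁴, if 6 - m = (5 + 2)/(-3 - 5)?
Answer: 3648417885000625/16777216 - 43147347271875*√110/2097152 ≈ 1.6780e+6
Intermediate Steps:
m = 55/8 (m = 6 - (5 + 2)/(-3 - 5) = 6 - 7/(-8) = 6 - 7*(-1)/8 = 6 - 1*(-7/8) = 6 + 7/8 = 55/8 ≈ 6.8750)
l(w) = w + w² - 5*w^(3/2) (l(w) = (w² - 5*w^(3/2)) + w = w + w² - 5*w^(3/2))
l(m)⁴ = (55/8 + (55/8)² - 275*√110/32)⁴ = (55/8 + 3025/64 - 275*√110/32)⁴ = (3465/64 - 275*√110/32)⁴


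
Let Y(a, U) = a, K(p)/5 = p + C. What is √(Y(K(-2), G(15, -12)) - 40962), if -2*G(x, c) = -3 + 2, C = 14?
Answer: I*√40902 ≈ 202.24*I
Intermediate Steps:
G(x, c) = ½ (G(x, c) = -(-3 + 2)/2 = -½*(-1) = ½)
K(p) = 70 + 5*p (K(p) = 5*(p + 14) = 5*(14 + p) = 70 + 5*p)
√(Y(K(-2), G(15, -12)) - 40962) = √((70 + 5*(-2)) - 40962) = √((70 - 10) - 40962) = √(60 - 40962) = √(-40902) = I*√40902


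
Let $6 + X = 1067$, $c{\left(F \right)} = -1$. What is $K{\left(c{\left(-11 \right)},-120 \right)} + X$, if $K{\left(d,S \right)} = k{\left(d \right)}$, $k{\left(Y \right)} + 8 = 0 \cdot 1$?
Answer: $1053$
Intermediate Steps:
$k{\left(Y \right)} = -8$ ($k{\left(Y \right)} = -8 + 0 \cdot 1 = -8 + 0 = -8$)
$X = 1061$ ($X = -6 + 1067 = 1061$)
$K{\left(d,S \right)} = -8$
$K{\left(c{\left(-11 \right)},-120 \right)} + X = -8 + 1061 = 1053$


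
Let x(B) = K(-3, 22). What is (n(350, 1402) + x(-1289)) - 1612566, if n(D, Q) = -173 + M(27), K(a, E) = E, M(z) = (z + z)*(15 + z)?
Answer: -1610449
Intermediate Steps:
M(z) = 2*z*(15 + z) (M(z) = (2*z)*(15 + z) = 2*z*(15 + z))
x(B) = 22
n(D, Q) = 2095 (n(D, Q) = -173 + 2*27*(15 + 27) = -173 + 2*27*42 = -173 + 2268 = 2095)
(n(350, 1402) + x(-1289)) - 1612566 = (2095 + 22) - 1612566 = 2117 - 1612566 = -1610449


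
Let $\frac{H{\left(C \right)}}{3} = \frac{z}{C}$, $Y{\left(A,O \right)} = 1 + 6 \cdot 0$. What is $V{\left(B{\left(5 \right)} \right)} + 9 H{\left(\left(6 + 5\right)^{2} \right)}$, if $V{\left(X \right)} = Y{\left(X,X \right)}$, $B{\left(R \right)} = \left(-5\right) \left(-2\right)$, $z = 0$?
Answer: $1$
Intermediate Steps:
$B{\left(R \right)} = 10$
$Y{\left(A,O \right)} = 1$ ($Y{\left(A,O \right)} = 1 + 0 = 1$)
$V{\left(X \right)} = 1$
$H{\left(C \right)} = 0$ ($H{\left(C \right)} = 3 \frac{0}{C} = 3 \cdot 0 = 0$)
$V{\left(B{\left(5 \right)} \right)} + 9 H{\left(\left(6 + 5\right)^{2} \right)} = 1 + 9 \cdot 0 = 1 + 0 = 1$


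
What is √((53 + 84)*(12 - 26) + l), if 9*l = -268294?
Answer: 2*I*√71389/3 ≈ 178.12*I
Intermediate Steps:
l = -268294/9 (l = (⅑)*(-268294) = -268294/9 ≈ -29810.)
√((53 + 84)*(12 - 26) + l) = √((53 + 84)*(12 - 26) - 268294/9) = √(137*(-14) - 268294/9) = √(-1918 - 268294/9) = √(-285556/9) = 2*I*√71389/3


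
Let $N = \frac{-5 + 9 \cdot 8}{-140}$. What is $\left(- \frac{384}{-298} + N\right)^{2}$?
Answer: $\frac{285508609}{435139600} \approx 0.65613$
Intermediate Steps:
$N = - \frac{67}{140}$ ($N = \left(-5 + 72\right) \left(- \frac{1}{140}\right) = 67 \left(- \frac{1}{140}\right) = - \frac{67}{140} \approx -0.47857$)
$\left(- \frac{384}{-298} + N\right)^{2} = \left(- \frac{384}{-298} - \frac{67}{140}\right)^{2} = \left(\left(-384\right) \left(- \frac{1}{298}\right) - \frac{67}{140}\right)^{2} = \left(\frac{192}{149} - \frac{67}{140}\right)^{2} = \left(\frac{16897}{20860}\right)^{2} = \frac{285508609}{435139600}$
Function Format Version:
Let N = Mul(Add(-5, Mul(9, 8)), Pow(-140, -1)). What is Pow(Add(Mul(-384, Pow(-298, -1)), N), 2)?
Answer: Rational(285508609, 435139600) ≈ 0.65613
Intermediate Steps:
N = Rational(-67, 140) (N = Mul(Add(-5, 72), Rational(-1, 140)) = Mul(67, Rational(-1, 140)) = Rational(-67, 140) ≈ -0.47857)
Pow(Add(Mul(-384, Pow(-298, -1)), N), 2) = Pow(Add(Mul(-384, Pow(-298, -1)), Rational(-67, 140)), 2) = Pow(Add(Mul(-384, Rational(-1, 298)), Rational(-67, 140)), 2) = Pow(Add(Rational(192, 149), Rational(-67, 140)), 2) = Pow(Rational(16897, 20860), 2) = Rational(285508609, 435139600)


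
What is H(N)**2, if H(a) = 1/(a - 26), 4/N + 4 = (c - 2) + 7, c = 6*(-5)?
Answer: 841/574564 ≈ 0.0014637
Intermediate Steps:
c = -30
N = -4/29 (N = 4/(-4 + ((-30 - 2) + 7)) = 4/(-4 + (-32 + 7)) = 4/(-4 - 25) = 4/(-29) = 4*(-1/29) = -4/29 ≈ -0.13793)
H(a) = 1/(-26 + a)
H(N)**2 = (1/(-26 - 4/29))**2 = (1/(-758/29))**2 = (-29/758)**2 = 841/574564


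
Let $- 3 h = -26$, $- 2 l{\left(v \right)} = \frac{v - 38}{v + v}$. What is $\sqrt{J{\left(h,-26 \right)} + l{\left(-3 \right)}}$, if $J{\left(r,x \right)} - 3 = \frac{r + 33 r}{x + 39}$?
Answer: $\frac{\sqrt{89}}{2} \approx 4.717$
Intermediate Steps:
$l{\left(v \right)} = - \frac{-38 + v}{4 v}$ ($l{\left(v \right)} = - \frac{\left(v - 38\right) \frac{1}{v + v}}{2} = - \frac{\left(-38 + v\right) \frac{1}{2 v}}{2} = - \frac{\frac{1}{2} \frac{1}{v} \left(-38 + v\right)}{2} = - \frac{-38 + v}{4 v}$)
$h = \frac{26}{3}$ ($h = \left(- \frac{1}{3}\right) \left(-26\right) = \frac{26}{3} \approx 8.6667$)
$J{\left(r,x \right)} = 3 + \frac{34 r}{39 + x}$ ($J{\left(r,x \right)} = 3 + \frac{r + 33 r}{x + 39} = 3 + \frac{34 r}{39 + x}$)
$\sqrt{J{\left(h,-26 \right)} + l{\left(-3 \right)}} = \sqrt{\frac{117 + 3 \left(-26\right) + 34 \cdot \frac{26}{3}}{39 - 26} + \frac{38 - -3}{4 \left(-3\right)}} = \sqrt{\frac{117 - 78 + \frac{884}{3}}{13} + \frac{1}{4} \left(- \frac{1}{3}\right) \left(38 + 3\right)} = \sqrt{\frac{1}{13} \cdot \frac{1001}{3} + \frac{1}{4} \left(- \frac{1}{3}\right) 41} = \sqrt{\frac{77}{3} - \frac{41}{12}} = \sqrt{\frac{89}{4}} = \frac{\sqrt{89}}{2}$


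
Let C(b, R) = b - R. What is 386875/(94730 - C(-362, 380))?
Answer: 386875/95472 ≈ 4.0522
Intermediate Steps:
386875/(94730 - C(-362, 380)) = 386875/(94730 - (-362 - 1*380)) = 386875/(94730 - (-362 - 380)) = 386875/(94730 - 1*(-742)) = 386875/(94730 + 742) = 386875/95472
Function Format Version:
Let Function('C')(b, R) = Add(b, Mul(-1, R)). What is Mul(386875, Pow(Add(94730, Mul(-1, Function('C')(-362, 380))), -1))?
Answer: Rational(386875, 95472) ≈ 4.0522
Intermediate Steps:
Mul(386875, Pow(Add(94730, Mul(-1, Function('C')(-362, 380))), -1)) = Mul(386875, Pow(Add(94730, Mul(-1, Add(-362, Mul(-1, 380)))), -1)) = Mul(386875, Pow(Add(94730, Mul(-1, Add(-362, -380))), -1)) = Mul(386875, Pow(Add(94730, Mul(-1, -742)), -1)) = Mul(386875, Pow(Add(94730, 742), -1)) = Mul(386875, Pow(95472, -1)) = Mul(386875, Rational(1, 95472)) = Rational(386875, 95472)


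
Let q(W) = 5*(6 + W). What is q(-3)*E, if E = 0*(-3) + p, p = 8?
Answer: 120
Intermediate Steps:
q(W) = 30 + 5*W
E = 8 (E = 0*(-3) + 8 = 0 + 8 = 8)
q(-3)*E = (30 + 5*(-3))*8 = (30 - 15)*8 = 15*8 = 120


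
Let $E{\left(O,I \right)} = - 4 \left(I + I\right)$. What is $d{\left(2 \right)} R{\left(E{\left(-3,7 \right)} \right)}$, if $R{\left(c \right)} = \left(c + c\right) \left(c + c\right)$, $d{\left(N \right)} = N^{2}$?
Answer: $50176$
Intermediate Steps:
$E{\left(O,I \right)} = - 8 I$ ($E{\left(O,I \right)} = - 4 \cdot 2 I = - 8 I$)
$R{\left(c \right)} = 4 c^{2}$ ($R{\left(c \right)} = 2 c 2 c = 4 c^{2}$)
$d{\left(2 \right)} R{\left(E{\left(-3,7 \right)} \right)} = 2^{2} \cdot 4 \left(\left(-8\right) 7\right)^{2} = 4 \cdot 4 \left(-56\right)^{2} = 4 \cdot 4 \cdot 3136 = 4 \cdot 12544 = 50176$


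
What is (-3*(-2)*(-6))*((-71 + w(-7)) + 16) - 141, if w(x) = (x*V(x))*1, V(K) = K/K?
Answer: 2091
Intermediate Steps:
V(K) = 1
w(x) = x (w(x) = (x*1)*1 = x*1 = x)
(-3*(-2)*(-6))*((-71 + w(-7)) + 16) - 141 = (-3*(-2)*(-6))*((-71 - 7) + 16) - 141 = (6*(-6))*(-78 + 16) - 141 = -36*(-62) - 141 = 2232 - 141 = 2091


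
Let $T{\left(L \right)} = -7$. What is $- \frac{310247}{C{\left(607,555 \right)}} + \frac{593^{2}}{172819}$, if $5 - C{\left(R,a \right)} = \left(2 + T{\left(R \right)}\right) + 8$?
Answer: $- \frac{53615872995}{345638} \approx -1.5512 \cdot 10^{5}$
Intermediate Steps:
$C{\left(R,a \right)} = 2$ ($C{\left(R,a \right)} = 5 - \left(\left(2 - 7\right) + 8\right) = 5 - \left(-5 + 8\right) = 5 - 3 = 2$)
$- \frac{310247}{C{\left(607,555 \right)}} + \frac{593^{2}}{172819} = - \frac{310247}{2} + \frac{593^{2}}{172819} = \left(-310247\right) \frac{1}{2} + 351649 \cdot \frac{1}{172819} = - \frac{310247}{2} + \frac{351649}{172819} = - \frac{53615872995}{345638}$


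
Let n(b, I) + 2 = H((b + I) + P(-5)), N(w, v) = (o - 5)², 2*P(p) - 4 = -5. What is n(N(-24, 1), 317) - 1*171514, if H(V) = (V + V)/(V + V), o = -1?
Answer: -171515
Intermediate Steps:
P(p) = -½ (P(p) = 2 + (½)*(-5) = 2 - 5/2 = -½)
H(V) = 1 (H(V) = (2*V)/((2*V)) = (2*V)*(1/(2*V)) = 1)
N(w, v) = 36 (N(w, v) = (-1 - 5)² = (-6)² = 36)
n(b, I) = -1 (n(b, I) = -2 + 1 = -1)
n(N(-24, 1), 317) - 1*171514 = -1 - 1*171514 = -1 - 171514 = -171515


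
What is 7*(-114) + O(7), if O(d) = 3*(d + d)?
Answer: -756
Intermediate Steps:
O(d) = 6*d (O(d) = 3*(2*d) = 6*d)
7*(-114) + O(7) = 7*(-114) + 6*7 = -798 + 42 = -756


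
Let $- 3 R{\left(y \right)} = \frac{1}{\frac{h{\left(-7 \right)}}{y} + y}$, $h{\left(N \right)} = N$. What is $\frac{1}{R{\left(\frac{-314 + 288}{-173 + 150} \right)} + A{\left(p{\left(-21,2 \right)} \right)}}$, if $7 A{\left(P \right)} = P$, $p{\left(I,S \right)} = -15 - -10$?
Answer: $- \frac{63567}{41219} \approx -1.5422$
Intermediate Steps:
$p{\left(I,S \right)} = -5$ ($p{\left(I,S \right)} = -15 + 10 = -5$)
$A{\left(P \right)} = \frac{P}{7}$
$R{\left(y \right)} = - \frac{1}{3 \left(y - \frac{7}{y}\right)}$ ($R{\left(y \right)} = - \frac{1}{3 \left(- \frac{7}{y} + y\right)} = - \frac{1}{3 \left(y - \frac{7}{y}\right)}$)
$\frac{1}{R{\left(\frac{-314 + 288}{-173 + 150} \right)} + A{\left(p{\left(-21,2 \right)} \right)}} = \frac{1}{- \frac{\left(-314 + 288\right) \frac{1}{-173 + 150}}{-21 + 3 \left(\frac{-314 + 288}{-173 + 150}\right)^{2}} + \frac{1}{7} \left(-5\right)} = \frac{1}{- \frac{\left(-26\right) \frac{1}{-23}}{-21 + 3 \left(- \frac{26}{-23}\right)^{2}} - \frac{5}{7}} = \frac{1}{- \frac{\left(-26\right) \left(- \frac{1}{23}\right)}{-21 + 3 \left(\left(-26\right) \left(- \frac{1}{23}\right)\right)^{2}} - \frac{5}{7}} = \frac{1}{\left(-1\right) \frac{26}{23} \frac{1}{-21 + 3 \left(\frac{26}{23}\right)^{2}} - \frac{5}{7}} = \frac{1}{\left(-1\right) \frac{26}{23} \frac{1}{-21 + 3 \cdot \frac{676}{529}} - \frac{5}{7}} = \frac{1}{\left(-1\right) \frac{26}{23} \frac{1}{-21 + \frac{2028}{529}} - \frac{5}{7}} = \frac{1}{\left(-1\right) \frac{26}{23} \frac{1}{- \frac{9081}{529}} - \frac{5}{7}} = \frac{1}{\left(-1\right) \frac{26}{23} \left(- \frac{529}{9081}\right) - \frac{5}{7}} = \frac{1}{\frac{598}{9081} - \frac{5}{7}} = \frac{1}{- \frac{41219}{63567}} = - \frac{63567}{41219}$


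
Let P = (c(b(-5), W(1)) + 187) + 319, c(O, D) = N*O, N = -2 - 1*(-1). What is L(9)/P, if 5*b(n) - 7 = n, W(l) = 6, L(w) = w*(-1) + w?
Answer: 0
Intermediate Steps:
N = -1 (N = -2 + 1 = -1)
L(w) = 0 (L(w) = -w + w = 0)
b(n) = 7/5 + n/5
c(O, D) = -O
P = 2528/5 (P = (-(7/5 + (⅕)*(-5)) + 187) + 319 = (-(7/5 - 1) + 187) + 319 = (-1*⅖ + 187) + 319 = (-⅖ + 187) + 319 = 933/5 + 319 = 2528/5 ≈ 505.60)
L(9)/P = 0/(2528/5) = 0*(5/2528) = 0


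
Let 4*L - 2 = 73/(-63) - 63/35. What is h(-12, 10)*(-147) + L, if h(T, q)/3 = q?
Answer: -2778451/630 ≈ -4410.2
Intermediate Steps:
h(T, q) = 3*q
L = -151/630 (L = ½ + (73/(-63) - 63/35)/4 = ½ + (73*(-1/63) - 63*1/35)/4 = ½ + (-73/63 - 9/5)/4 = ½ + (¼)*(-932/315) = ½ - 233/315 = -151/630 ≈ -0.23968)
h(-12, 10)*(-147) + L = (3*10)*(-147) - 151/630 = 30*(-147) - 151/630 = -4410 - 151/630 = -2778451/630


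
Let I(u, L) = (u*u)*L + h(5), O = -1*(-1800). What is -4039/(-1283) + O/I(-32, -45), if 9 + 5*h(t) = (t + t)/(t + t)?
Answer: 114883864/36951683 ≈ 3.1090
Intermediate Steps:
h(t) = -8/5 (h(t) = -9/5 + ((t + t)/(t + t))/5 = -9/5 + ((2*t)/((2*t)))/5 = -9/5 + ((2*t)*(1/(2*t)))/5 = -9/5 + (1/5)*1 = -9/5 + 1/5 = -8/5)
O = 1800
I(u, L) = -8/5 + L*u**2 (I(u, L) = (u*u)*L - 8/5 = u**2*L - 8/5 = L*u**2 - 8/5 = -8/5 + L*u**2)
-4039/(-1283) + O/I(-32, -45) = -4039/(-1283) + 1800/(-8/5 - 45*(-32)**2) = -4039*(-1/1283) + 1800/(-8/5 - 45*1024) = 4039/1283 + 1800/(-8/5 - 46080) = 4039/1283 + 1800/(-230408/5) = 4039/1283 + 1800*(-5/230408) = 4039/1283 - 1125/28801 = 114883864/36951683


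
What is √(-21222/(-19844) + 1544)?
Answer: √1257074678/902 ≈ 39.307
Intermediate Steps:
√(-21222/(-19844) + 1544) = √(-21222*(-1/19844) + 1544) = √(10611/9922 + 1544) = √(15330179/9922) = √1257074678/902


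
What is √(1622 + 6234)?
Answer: 4*√491 ≈ 88.634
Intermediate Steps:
√(1622 + 6234) = √7856 = 4*√491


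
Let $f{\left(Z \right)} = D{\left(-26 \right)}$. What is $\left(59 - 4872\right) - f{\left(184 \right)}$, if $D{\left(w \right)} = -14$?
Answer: $-4799$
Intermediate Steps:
$f{\left(Z \right)} = -14$
$\left(59 - 4872\right) - f{\left(184 \right)} = \left(59 - 4872\right) - -14 = \left(59 - 4872\right) + 14 = -4813 + 14 = -4799$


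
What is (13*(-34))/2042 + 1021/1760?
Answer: 653481/1796960 ≈ 0.36366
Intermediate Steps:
(13*(-34))/2042 + 1021/1760 = -442*1/2042 + 1021*(1/1760) = -221/1021 + 1021/1760 = 653481/1796960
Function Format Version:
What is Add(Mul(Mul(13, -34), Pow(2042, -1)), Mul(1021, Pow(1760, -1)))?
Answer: Rational(653481, 1796960) ≈ 0.36366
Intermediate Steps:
Add(Mul(Mul(13, -34), Pow(2042, -1)), Mul(1021, Pow(1760, -1))) = Add(Mul(-442, Rational(1, 2042)), Mul(1021, Rational(1, 1760))) = Add(Rational(-221, 1021), Rational(1021, 1760)) = Rational(653481, 1796960)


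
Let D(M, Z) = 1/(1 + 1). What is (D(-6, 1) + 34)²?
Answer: 4761/4 ≈ 1190.3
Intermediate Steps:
D(M, Z) = ½ (D(M, Z) = 1/2 = ½)
(D(-6, 1) + 34)² = (½ + 34)² = (69/2)² = 4761/4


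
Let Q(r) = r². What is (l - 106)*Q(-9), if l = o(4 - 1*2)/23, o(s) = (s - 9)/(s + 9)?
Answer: -2172825/253 ≈ -8588.2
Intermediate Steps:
o(s) = (-9 + s)/(9 + s)
l = -7/253 (l = ((-9 + (4 - 1*2))/(9 + (4 - 1*2)))/23 = ((-9 + (4 - 2))/(9 + (4 - 2)))*(1/23) = ((-9 + 2)/(9 + 2))*(1/23) = (-7/11)*(1/23) = ((1/11)*(-7))*(1/23) = -7/11*1/23 = -7/253 ≈ -0.027668)
(l - 106)*Q(-9) = (-7/253 - 106)*(-9)² = -26825/253*81 = -2172825/253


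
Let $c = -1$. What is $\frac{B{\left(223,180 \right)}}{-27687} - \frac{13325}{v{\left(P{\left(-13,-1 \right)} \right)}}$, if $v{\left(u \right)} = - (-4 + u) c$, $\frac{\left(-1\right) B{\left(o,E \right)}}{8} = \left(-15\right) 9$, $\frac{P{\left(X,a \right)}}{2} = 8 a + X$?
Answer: $\frac{122959865}{424534} \approx 289.63$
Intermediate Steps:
$P{\left(X,a \right)} = 2 X + 16 a$ ($P{\left(X,a \right)} = 2 \left(8 a + X\right) = 2 \left(X + 8 a\right) = 2 X + 16 a$)
$B{\left(o,E \right)} = 1080$ ($B{\left(o,E \right)} = - 8 \left(\left(-15\right) 9\right) = \left(-8\right) \left(-135\right) = 1080$)
$v{\left(u \right)} = -4 + u$ ($v{\left(u \right)} = - (-4 + u) \left(-1\right) = \left(4 - u\right) \left(-1\right) = -4 + u$)
$\frac{B{\left(223,180 \right)}}{-27687} - \frac{13325}{v{\left(P{\left(-13,-1 \right)} \right)}} = \frac{1080}{-27687} - \frac{13325}{-4 + \left(2 \left(-13\right) + 16 \left(-1\right)\right)} = 1080 \left(- \frac{1}{27687}\right) - \frac{13325}{-4 - 42} = - \frac{360}{9229} - \frac{13325}{-4 - 42} = - \frac{360}{9229} - \frac{13325}{-46} = - \frac{360}{9229} - - \frac{13325}{46} = - \frac{360}{9229} + \frac{13325}{46} = \frac{122959865}{424534}$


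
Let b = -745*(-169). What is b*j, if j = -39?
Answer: -4910295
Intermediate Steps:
b = 125905
b*j = 125905*(-39) = -4910295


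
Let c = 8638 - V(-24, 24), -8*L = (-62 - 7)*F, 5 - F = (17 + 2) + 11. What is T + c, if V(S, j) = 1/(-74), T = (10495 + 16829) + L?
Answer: 10580931/296 ≈ 35746.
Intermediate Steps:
F = -25 (F = 5 - ((17 + 2) + 11) = 5 - (19 + 11) = 5 - 1*30 = 5 - 30 = -25)
L = -1725/8 (L = -(-62 - 7)*(-25)/8 = -(-69)*(-25)/8 = -⅛*1725 = -1725/8 ≈ -215.63)
T = 216867/8 (T = (10495 + 16829) - 1725/8 = 27324 - 1725/8 = 216867/8 ≈ 27108.)
V(S, j) = -1/74
c = 639213/74 (c = 8638 - 1*(-1/74) = 8638 + 1/74 = 639213/74 ≈ 8638.0)
T + c = 216867/8 + 639213/74 = 10580931/296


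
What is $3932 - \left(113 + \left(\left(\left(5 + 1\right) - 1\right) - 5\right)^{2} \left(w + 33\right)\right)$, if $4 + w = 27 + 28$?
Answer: $3819$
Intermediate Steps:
$w = 51$ ($w = -4 + \left(27 + 28\right) = -4 + 55 = 51$)
$3932 - \left(113 + \left(\left(\left(5 + 1\right) - 1\right) - 5\right)^{2} \left(w + 33\right)\right) = 3932 - \left(113 + \left(\left(\left(5 + 1\right) - 1\right) - 5\right)^{2} \left(51 + 33\right)\right) = 3932 - \left(113 + \left(\left(6 - 1\right) - 5\right)^{2} \cdot 84\right) = 3932 - \left(113 + \left(5 - 5\right)^{2} \cdot 84\right) = 3932 - \left(113 + 0^{2} \cdot 84\right) = 3932 - \left(113 + 0 \cdot 84\right) = 3932 - \left(113 + 0\right) = 3932 - 113 = 3819$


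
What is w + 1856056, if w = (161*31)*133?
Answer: 2519859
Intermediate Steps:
w = 663803 (w = 4991*133 = 663803)
w + 1856056 = 663803 + 1856056 = 2519859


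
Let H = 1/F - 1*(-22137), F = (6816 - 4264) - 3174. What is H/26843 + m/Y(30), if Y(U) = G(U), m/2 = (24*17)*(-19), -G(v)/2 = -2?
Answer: -64701267883/16696346 ≈ -3875.2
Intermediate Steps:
G(v) = 4 (G(v) = -2*(-2) = 4)
m = -15504 (m = 2*((24*17)*(-19)) = 2*(408*(-19)) = 2*(-7752) = -15504)
F = -622 (F = 2552 - 3174 = -622)
Y(U) = 4
H = 13769213/622 (H = 1/(-622) - 1*(-22137) = -1/622 + 22137 = 13769213/622 ≈ 22137.)
H/26843 + m/Y(30) = (13769213/622)/26843 - 15504/4 = (13769213/622)*(1/26843) - 15504*1/4 = 13769213/16696346 - 3876 = -64701267883/16696346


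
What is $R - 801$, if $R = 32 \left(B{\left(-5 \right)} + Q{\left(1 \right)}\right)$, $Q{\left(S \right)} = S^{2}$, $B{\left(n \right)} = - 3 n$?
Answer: $-289$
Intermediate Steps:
$R = 512$ ($R = 32 \left(\left(-3\right) \left(-5\right) + 1^{2}\right) = 32 \left(15 + 1\right) = 32 \cdot 16 = 512$)
$R - 801 = 512 - 801 = -289$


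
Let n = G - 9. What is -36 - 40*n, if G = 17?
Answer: -356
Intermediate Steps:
n = 8 (n = 17 - 9 = 8)
-36 - 40*n = -36 - 40*8 = -36 - 320 = -356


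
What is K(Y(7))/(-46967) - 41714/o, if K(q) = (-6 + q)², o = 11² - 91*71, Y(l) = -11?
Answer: 978674589/148885390 ≈ 6.5733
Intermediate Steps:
o = -6340 (o = 121 - 6461 = -6340)
K(Y(7))/(-46967) - 41714/o = (-6 - 11)²/(-46967) - 41714/(-6340) = (-17)²*(-1/46967) - 41714*(-1/6340) = 289*(-1/46967) + 20857/3170 = -289/46967 + 20857/3170 = 978674589/148885390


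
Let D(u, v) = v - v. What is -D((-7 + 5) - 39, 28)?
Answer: 0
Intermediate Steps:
D(u, v) = 0
-D((-7 + 5) - 39, 28) = -1*0 = 0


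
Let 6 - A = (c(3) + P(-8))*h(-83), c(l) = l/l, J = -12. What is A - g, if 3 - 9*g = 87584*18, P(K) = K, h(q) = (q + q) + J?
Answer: 521783/3 ≈ 1.7393e+5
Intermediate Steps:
c(l) = 1
h(q) = -12 + 2*q (h(q) = (q + q) - 12 = 2*q - 12 = -12 + 2*q)
g = -525503/3 (g = ⅓ - 87584*18/9 = ⅓ - ⅑*1576512 = ⅓ - 175168 = -525503/3 ≈ -1.7517e+5)
A = -1240 (A = 6 - (1 - 8)*(-12 + 2*(-83)) = 6 - (-7)*(-12 - 166) = 6 - (-7)*(-178) = 6 - 1*1246 = 6 - 1246 = -1240)
A - g = -1240 - 1*(-525503/3) = -1240 + 525503/3 = 521783/3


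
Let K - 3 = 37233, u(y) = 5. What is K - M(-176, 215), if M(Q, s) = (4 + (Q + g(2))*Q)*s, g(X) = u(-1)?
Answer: -6434264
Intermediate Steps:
K = 37236 (K = 3 + 37233 = 37236)
g(X) = 5
M(Q, s) = s*(4 + Q*(5 + Q)) (M(Q, s) = (4 + (Q + 5)*Q)*s = (4 + (5 + Q)*Q)*s = (4 + Q*(5 + Q))*s = s*(4 + Q*(5 + Q)))
K - M(-176, 215) = 37236 - 215*(4 + (-176)² + 5*(-176)) = 37236 - 215*(4 + 30976 - 880) = 37236 - 215*30100 = 37236 - 1*6471500 = 37236 - 6471500 = -6434264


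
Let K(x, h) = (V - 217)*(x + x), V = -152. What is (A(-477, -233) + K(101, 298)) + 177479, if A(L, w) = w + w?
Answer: 102475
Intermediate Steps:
A(L, w) = 2*w
K(x, h) = -738*x (K(x, h) = (-152 - 217)*(x + x) = -738*x)
(A(-477, -233) + K(101, 298)) + 177479 = (2*(-233) - 738*101) + 177479 = (-466 - 74538) + 177479 = -75004 + 177479 = 102475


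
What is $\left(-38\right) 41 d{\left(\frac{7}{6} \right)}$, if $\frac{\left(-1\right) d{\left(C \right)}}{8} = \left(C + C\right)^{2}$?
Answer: $\frac{610736}{9} \approx 67860.0$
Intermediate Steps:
$d{\left(C \right)} = - 32 C^{2}$ ($d{\left(C \right)} = - 8 \left(C + C\right)^{2} = - 8 \left(2 C\right)^{2} = - 8 \cdot 4 C^{2} = - 32 C^{2}$)
$\left(-38\right) 41 d{\left(\frac{7}{6} \right)} = \left(-38\right) 41 \left(- 32 \left(\frac{7}{6}\right)^{2}\right) = - 1558 \left(- 32 \left(7 \cdot \frac{1}{6}\right)^{2}\right) = - 1558 \left(- 32 \left(\frac{7}{6}\right)^{2}\right) = - 1558 \left(\left(-32\right) \frac{49}{36}\right) = \left(-1558\right) \left(- \frac{392}{9}\right) = \frac{610736}{9}$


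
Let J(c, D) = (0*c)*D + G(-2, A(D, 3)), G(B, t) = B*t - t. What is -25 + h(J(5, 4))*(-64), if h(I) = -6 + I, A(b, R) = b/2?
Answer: 743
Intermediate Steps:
A(b, R) = b/2 (A(b, R) = b*(½) = b/2)
G(B, t) = -t + B*t
J(c, D) = -3*D/2 (J(c, D) = (0*c)*D + (D/2)*(-1 - 2) = 0*D + (D/2)*(-3) = 0 - 3*D/2 = -3*D/2)
-25 + h(J(5, 4))*(-64) = -25 + (-6 - 3/2*4)*(-64) = -25 + (-6 - 6)*(-64) = -25 - 12*(-64) = -25 + 768 = 743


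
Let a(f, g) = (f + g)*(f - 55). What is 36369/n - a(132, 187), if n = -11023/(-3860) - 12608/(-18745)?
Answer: -727851574829/51058603 ≈ -14255.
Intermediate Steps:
a(f, g) = (-55 + f)*(f + g) (a(f, g) = (f + g)*(-55 + f) = (-55 + f)*(f + g))
n = 51058603/14471140 (n = -11023*(-1/3860) - 12608*(-1/18745) = 11023/3860 + 12608/18745 = 51058603/14471140 ≈ 3.5283)
36369/n - a(132, 187) = 36369/(51058603/14471140) - (132² - 55*132 - 55*187 + 132*187) = 36369*(14471140/51058603) - (17424 - 7260 - 10285 + 24684) = 526300890660/51058603 - 1*24563 = 526300890660/51058603 - 24563 = -727851574829/51058603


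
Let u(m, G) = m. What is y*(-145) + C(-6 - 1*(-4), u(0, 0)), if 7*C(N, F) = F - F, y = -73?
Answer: 10585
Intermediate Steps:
C(N, F) = 0 (C(N, F) = (F - F)/7 = (1/7)*0 = 0)
y*(-145) + C(-6 - 1*(-4), u(0, 0)) = -73*(-145) + 0 = 10585 + 0 = 10585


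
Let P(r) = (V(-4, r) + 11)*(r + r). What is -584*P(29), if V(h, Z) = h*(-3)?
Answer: -779056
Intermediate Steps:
V(h, Z) = -3*h
P(r) = 46*r (P(r) = (-3*(-4) + 11)*(r + r) = (12 + 11)*(2*r) = 23*(2*r) = 46*r)
-584*P(29) = -26864*29 = -584*1334 = -779056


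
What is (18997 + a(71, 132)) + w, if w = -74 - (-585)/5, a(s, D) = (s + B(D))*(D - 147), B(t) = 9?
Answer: 17840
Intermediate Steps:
a(s, D) = (-147 + D)*(9 + s) (a(s, D) = (s + 9)*(D - 147) = (9 + s)*(-147 + D) = (-147 + D)*(9 + s))
w = 43 (w = -74 - (-585)/5 = -74 - 9*(-13) = -74 + 117 = 43)
(18997 + a(71, 132)) + w = (18997 + (-1323 - 147*71 + 9*132 + 132*71)) + 43 = (18997 + (-1323 - 10437 + 1188 + 9372)) + 43 = (18997 - 1200) + 43 = 17797 + 43 = 17840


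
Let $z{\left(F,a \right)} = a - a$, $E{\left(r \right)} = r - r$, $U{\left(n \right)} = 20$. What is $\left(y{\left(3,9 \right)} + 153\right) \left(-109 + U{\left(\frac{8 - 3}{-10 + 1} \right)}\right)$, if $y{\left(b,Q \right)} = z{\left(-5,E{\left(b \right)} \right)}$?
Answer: $-13617$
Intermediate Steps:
$E{\left(r \right)} = 0$
$z{\left(F,a \right)} = 0$
$y{\left(b,Q \right)} = 0$
$\left(y{\left(3,9 \right)} + 153\right) \left(-109 + U{\left(\frac{8 - 3}{-10 + 1} \right)}\right) = \left(0 + 153\right) \left(-109 + 20\right) = 153 \left(-89\right) = -13617$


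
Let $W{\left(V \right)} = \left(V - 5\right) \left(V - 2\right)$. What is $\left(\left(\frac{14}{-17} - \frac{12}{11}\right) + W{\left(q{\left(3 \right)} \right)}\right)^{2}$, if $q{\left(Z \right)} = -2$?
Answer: $\frac{23794884}{34969} \approx 680.46$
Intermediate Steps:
$W{\left(V \right)} = \left(-5 + V\right) \left(-2 + V\right)$
$\left(\left(\frac{14}{-17} - \frac{12}{11}\right) + W{\left(q{\left(3 \right)} \right)}\right)^{2} = \left(\left(\frac{14}{-17} - \frac{12}{11}\right) + \left(10 + \left(-2\right)^{2} - -14\right)\right)^{2} = \left(\left(14 \left(- \frac{1}{17}\right) - \frac{12}{11}\right) + \left(10 + 4 + 14\right)\right)^{2} = \left(\left(- \frac{14}{17} - \frac{12}{11}\right) + 28\right)^{2} = \left(- \frac{358}{187} + 28\right)^{2} = \left(\frac{4878}{187}\right)^{2} = \frac{23794884}{34969}$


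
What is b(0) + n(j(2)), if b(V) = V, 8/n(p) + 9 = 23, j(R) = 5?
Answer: 4/7 ≈ 0.57143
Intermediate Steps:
n(p) = 4/7 (n(p) = 8/(-9 + 23) = 8/14 = 8*(1/14) = 4/7)
b(0) + n(j(2)) = 0 + 4/7 = 4/7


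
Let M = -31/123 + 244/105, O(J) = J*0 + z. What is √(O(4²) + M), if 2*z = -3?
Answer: √4709670/2870 ≈ 0.75616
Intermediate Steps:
z = -3/2 (z = (½)*(-3) = -3/2 ≈ -1.5000)
O(J) = -3/2 (O(J) = J*0 - 3/2 = 0 - 3/2 = -3/2)
M = 2973/1435 (M = -31*1/123 + 244*(1/105) = -31/123 + 244/105 = 2973/1435 ≈ 2.0718)
√(O(4²) + M) = √(-3/2 + 2973/1435) = √(1641/2870) = √4709670/2870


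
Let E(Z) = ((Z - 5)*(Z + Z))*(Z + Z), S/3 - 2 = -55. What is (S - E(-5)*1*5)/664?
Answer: 4841/664 ≈ 7.2907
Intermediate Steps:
S = -159 (S = 6 + 3*(-55) = 6 - 165 = -159)
E(Z) = 4*Z**2*(-5 + Z) (E(Z) = ((-5 + Z)*(2*Z))*(2*Z) = (2*Z*(-5 + Z))*(2*Z) = 4*Z**2*(-5 + Z))
(S - E(-5)*1*5)/664 = (-159 - (4*(-5)**2*(-5 - 5))*1*5)/664 = (-159 - (4*25*(-10))*1*5)*(1/664) = (-159 - (-1000*1)*5)*(1/664) = (-159 - (-1000)*5)*(1/664) = (-159 - 1*(-5000))*(1/664) = (-159 + 5000)*(1/664) = 4841*(1/664) = 4841/664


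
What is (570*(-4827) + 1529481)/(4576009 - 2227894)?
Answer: -21437/41195 ≈ -0.52038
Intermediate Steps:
(570*(-4827) + 1529481)/(4576009 - 2227894) = (-2751390 + 1529481)/2348115 = -1221909*1/2348115 = -21437/41195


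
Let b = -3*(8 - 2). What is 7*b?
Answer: -126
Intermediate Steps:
b = -18 (b = -3*6 = -18)
7*b = 7*(-18) = -126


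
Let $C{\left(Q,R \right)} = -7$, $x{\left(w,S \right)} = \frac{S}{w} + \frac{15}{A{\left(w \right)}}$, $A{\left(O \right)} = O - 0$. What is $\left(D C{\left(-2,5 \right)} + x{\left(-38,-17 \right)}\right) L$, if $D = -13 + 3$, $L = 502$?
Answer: $\frac{668162}{19} \approx 35166.0$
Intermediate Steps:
$D = -10$
$A{\left(O \right)} = O$ ($A{\left(O \right)} = O + 0 = O$)
$x{\left(w,S \right)} = \frac{15}{w} + \frac{S}{w}$ ($x{\left(w,S \right)} = \frac{S}{w} + \frac{15}{w} = \frac{15}{w} + \frac{S}{w}$)
$\left(D C{\left(-2,5 \right)} + x{\left(-38,-17 \right)}\right) L = \left(\left(-10\right) \left(-7\right) + \frac{15 - 17}{-38}\right) 502 = \left(70 - - \frac{1}{19}\right) 502 = \left(70 + \frac{1}{19}\right) 502 = \frac{1331}{19} \cdot 502 = \frac{668162}{19}$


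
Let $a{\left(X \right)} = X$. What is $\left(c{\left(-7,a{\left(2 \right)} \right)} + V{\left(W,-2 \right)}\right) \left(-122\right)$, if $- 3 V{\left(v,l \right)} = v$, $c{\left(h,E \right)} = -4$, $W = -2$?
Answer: $\frac{1220}{3} \approx 406.67$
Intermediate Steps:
$V{\left(v,l \right)} = - \frac{v}{3}$
$\left(c{\left(-7,a{\left(2 \right)} \right)} + V{\left(W,-2 \right)}\right) \left(-122\right) = \left(-4 - - \frac{2}{3}\right) \left(-122\right) = \left(-4 + \frac{2}{3}\right) \left(-122\right) = \left(- \frac{10}{3}\right) \left(-122\right) = \frac{1220}{3}$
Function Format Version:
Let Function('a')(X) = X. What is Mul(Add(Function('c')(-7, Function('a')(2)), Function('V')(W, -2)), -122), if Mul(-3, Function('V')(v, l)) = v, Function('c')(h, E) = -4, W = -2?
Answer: Rational(1220, 3) ≈ 406.67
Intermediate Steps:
Function('V')(v, l) = Mul(Rational(-1, 3), v)
Mul(Add(Function('c')(-7, Function('a')(2)), Function('V')(W, -2)), -122) = Mul(Add(-4, Mul(Rational(-1, 3), -2)), -122) = Mul(Add(-4, Rational(2, 3)), -122) = Mul(Rational(-10, 3), -122) = Rational(1220, 3)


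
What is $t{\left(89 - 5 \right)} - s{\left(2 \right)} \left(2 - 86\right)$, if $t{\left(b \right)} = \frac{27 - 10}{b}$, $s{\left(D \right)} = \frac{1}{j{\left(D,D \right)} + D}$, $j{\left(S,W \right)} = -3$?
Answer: $- \frac{7039}{84} \approx -83.798$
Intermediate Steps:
$s{\left(D \right)} = \frac{1}{-3 + D}$
$t{\left(b \right)} = \frac{17}{b}$ ($t{\left(b \right)} = \frac{27 - 10}{b} = \frac{17}{b}$)
$t{\left(89 - 5 \right)} - s{\left(2 \right)} \left(2 - 86\right) = \frac{17}{89 - 5} - \frac{2 - 86}{-3 + 2} = \frac{17}{84} - \frac{1}{-1} \left(-84\right) = 17 \cdot \frac{1}{84} - \left(-1\right) \left(-84\right) = \frac{17}{84} - 84 = - \frac{7039}{84}$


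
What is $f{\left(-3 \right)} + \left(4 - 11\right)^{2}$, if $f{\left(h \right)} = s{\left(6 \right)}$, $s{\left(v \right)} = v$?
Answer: $55$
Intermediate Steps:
$f{\left(h \right)} = 6$
$f{\left(-3 \right)} + \left(4 - 11\right)^{2} = 6 + \left(4 - 11\right)^{2} = 6 + \left(-7\right)^{2} = 6 + 49 = 55$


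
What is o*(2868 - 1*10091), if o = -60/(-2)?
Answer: -216690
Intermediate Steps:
o = 30 (o = -60*(-1/2) = 30)
o*(2868 - 1*10091) = 30*(2868 - 1*10091) = 30*(2868 - 10091) = 30*(-7223) = -216690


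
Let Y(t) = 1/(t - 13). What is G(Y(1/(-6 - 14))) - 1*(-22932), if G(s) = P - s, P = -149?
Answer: 5946383/261 ≈ 22783.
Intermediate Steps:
Y(t) = 1/(-13 + t)
G(s) = -149 - s
G(Y(1/(-6 - 14))) - 1*(-22932) = (-149 - 1/(-13 + 1/(-6 - 14))) - 1*(-22932) = (-149 - 1/(-13 + 1/(-20))) + 22932 = (-149 - 1/(-13 - 1/20)) + 22932 = (-149 - 1/(-261/20)) + 22932 = (-149 - 1*(-20/261)) + 22932 = (-149 + 20/261) + 22932 = -38869/261 + 22932 = 5946383/261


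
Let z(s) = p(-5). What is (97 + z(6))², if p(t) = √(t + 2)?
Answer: (97 + I*√3)² ≈ 9406.0 + 336.02*I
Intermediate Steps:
p(t) = √(2 + t)
z(s) = I*√3 (z(s) = √(2 - 5) = √(-3) = I*√3)
(97 + z(6))² = (97 + I*√3)²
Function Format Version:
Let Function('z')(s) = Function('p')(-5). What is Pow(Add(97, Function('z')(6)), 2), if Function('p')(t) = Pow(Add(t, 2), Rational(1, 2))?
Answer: Pow(Add(97, Mul(I, Pow(3, Rational(1, 2)))), 2) ≈ Add(9406.0, Mul(336.02, I))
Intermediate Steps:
Function('p')(t) = Pow(Add(2, t), Rational(1, 2))
Function('z')(s) = Mul(I, Pow(3, Rational(1, 2))) (Function('z')(s) = Pow(Add(2, -5), Rational(1, 2)) = Pow(-3, Rational(1, 2)) = Mul(I, Pow(3, Rational(1, 2))))
Pow(Add(97, Function('z')(6)), 2) = Pow(Add(97, Mul(I, Pow(3, Rational(1, 2)))), 2)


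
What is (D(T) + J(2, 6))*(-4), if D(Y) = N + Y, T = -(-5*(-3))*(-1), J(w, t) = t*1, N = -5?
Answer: -64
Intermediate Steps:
J(w, t) = t
T = 15 (T = -15*(-1) = -1*(-15) = 15)
D(Y) = -5 + Y
(D(T) + J(2, 6))*(-4) = ((-5 + 15) + 6)*(-4) = (10 + 6)*(-4) = 16*(-4) = -64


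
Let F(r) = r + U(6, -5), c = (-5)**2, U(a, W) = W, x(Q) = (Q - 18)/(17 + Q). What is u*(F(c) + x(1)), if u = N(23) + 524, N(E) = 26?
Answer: 94325/9 ≈ 10481.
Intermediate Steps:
x(Q) = (-18 + Q)/(17 + Q)
u = 550 (u = 26 + 524 = 550)
c = 25
F(r) = -5 + r (F(r) = r - 5 = -5 + r)
u*(F(c) + x(1)) = 550*((-5 + 25) + (-18 + 1)/(17 + 1)) = 550*(20 - 17/18) = 550*(343/18) = 94325/9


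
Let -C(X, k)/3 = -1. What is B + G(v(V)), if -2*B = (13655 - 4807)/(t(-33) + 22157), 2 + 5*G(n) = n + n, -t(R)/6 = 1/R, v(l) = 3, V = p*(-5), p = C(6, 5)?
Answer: 731596/1218645 ≈ 0.60034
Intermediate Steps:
C(X, k) = 3 (C(X, k) = -3*(-1) = 3)
p = 3
V = -15 (V = 3*(-5) = -15)
t(R) = -6/R
G(n) = -⅖ + 2*n/5 (G(n) = -⅖ + (n + n)/5 = -⅖ + (2*n)/5 = -⅖ + 2*n/5)
B = -48664/243729 (B = -(13655 - 4807)/(2*(-6/(-33) + 22157)) = -4424/(-6*(-1/33) + 22157) = -4424/(2/11 + 22157) = -4424/243729/11 = -4424*11/243729 = -½*97328/243729 = -48664/243729 ≈ -0.19966)
B + G(v(V)) = -48664/243729 + (-⅖ + (⅖)*3) = -48664/243729 + (-⅖ + 6/5) = -48664/243729 + ⅘ = 731596/1218645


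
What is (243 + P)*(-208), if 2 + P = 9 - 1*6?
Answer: -50752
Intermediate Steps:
P = 1 (P = -2 + (9 - 1*6) = -2 + (9 - 6) = -2 + 3 = 1)
(243 + P)*(-208) = (243 + 1)*(-208) = 244*(-208) = -50752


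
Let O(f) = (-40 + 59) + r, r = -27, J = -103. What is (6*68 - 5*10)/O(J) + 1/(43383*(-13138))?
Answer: -51011943935/1139931708 ≈ -44.750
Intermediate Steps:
O(f) = -8 (O(f) = (-40 + 59) - 27 = 19 - 27 = -8)
(6*68 - 5*10)/O(J) + 1/(43383*(-13138)) = (6*68 - 5*10)/(-8) + 1/(43383*(-13138)) = (408 - 50)*(-⅛) + (1/43383)*(-1/13138) = 358*(-⅛) - 1/569965854 = -179/4 - 1/569965854 = -51011943935/1139931708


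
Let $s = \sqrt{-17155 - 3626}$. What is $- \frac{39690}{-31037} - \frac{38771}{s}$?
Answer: $\frac{39690}{31037} + \frac{38771 i \sqrt{2309}}{6927} \approx 1.2788 + 268.95 i$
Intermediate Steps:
$s = 3 i \sqrt{2309}$ ($s = \sqrt{-20781} = 3 i \sqrt{2309} \approx 144.16 i$)
$- \frac{39690}{-31037} - \frac{38771}{s} = - \frac{39690}{-31037} - \frac{38771}{3 i \sqrt{2309}} = \left(-39690\right) \left(- \frac{1}{31037}\right) - 38771 \left(- \frac{i \sqrt{2309}}{6927}\right) = \frac{39690}{31037} + \frac{38771 i \sqrt{2309}}{6927}$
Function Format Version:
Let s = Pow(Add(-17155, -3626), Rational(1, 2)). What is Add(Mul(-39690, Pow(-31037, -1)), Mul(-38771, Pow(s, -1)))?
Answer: Add(Rational(39690, 31037), Mul(Rational(38771, 6927), I, Pow(2309, Rational(1, 2)))) ≈ Add(1.2788, Mul(268.95, I))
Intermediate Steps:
s = Mul(3, I, Pow(2309, Rational(1, 2))) (s = Pow(-20781, Rational(1, 2)) = Mul(3, I, Pow(2309, Rational(1, 2))) ≈ Mul(144.16, I))
Add(Mul(-39690, Pow(-31037, -1)), Mul(-38771, Pow(s, -1))) = Add(Mul(-39690, Pow(-31037, -1)), Mul(-38771, Pow(Mul(3, I, Pow(2309, Rational(1, 2))), -1))) = Add(Mul(-39690, Rational(-1, 31037)), Mul(-38771, Mul(Rational(-1, 6927), I, Pow(2309, Rational(1, 2))))) = Add(Rational(39690, 31037), Mul(Rational(38771, 6927), I, Pow(2309, Rational(1, 2))))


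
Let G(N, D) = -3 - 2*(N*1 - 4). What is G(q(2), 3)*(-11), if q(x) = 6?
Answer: 77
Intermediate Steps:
G(N, D) = 5 - 2*N (G(N, D) = -3 - 2*(N - 4) = -3 - 2*(-4 + N) = -3 - (-8 + 2*N) = -3 + (8 - 2*N) = 5 - 2*N)
G(q(2), 3)*(-11) = (5 - 2*6)*(-11) = (5 - 12)*(-11) = -7*(-11) = 77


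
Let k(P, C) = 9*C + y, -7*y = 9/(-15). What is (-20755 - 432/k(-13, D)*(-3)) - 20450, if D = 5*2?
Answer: -43291335/1051 ≈ -41191.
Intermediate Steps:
D = 10
y = 3/35 (y = -9/(7*(-15)) = -9*(-1)/(7*15) = -1/7*(-3/5) = 3/35 ≈ 0.085714)
k(P, C) = 3/35 + 9*C (k(P, C) = 9*C + 3/35 = 3/35 + 9*C)
(-20755 - 432/k(-13, D)*(-3)) - 20450 = (-20755 - 432/(3/35 + 9*10)*(-3)) - 20450 = (-20755 - 432/(3/35 + 90)*(-3)) - 20450 = (-20755 - 432/3153/35*(-3)) - 20450 = (-20755 - 432*35/3153*(-3)) - 20450 = (-20755 - 5040/1051*(-3)) - 20450 = (-20755 + 15120/1051) - 20450 = -21798385/1051 - 20450 = -43291335/1051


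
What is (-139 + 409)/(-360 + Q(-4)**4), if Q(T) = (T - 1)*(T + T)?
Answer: 27/255964 ≈ 0.00010548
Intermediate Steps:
Q(T) = 2*T*(-1 + T) (Q(T) = (-1 + T)*(2*T) = 2*T*(-1 + T))
(-139 + 409)/(-360 + Q(-4)**4) = (-139 + 409)/(-360 + (2*(-4)*(-1 - 4))**4) = 270/(-360 + (2*(-4)*(-5))**4) = 270/(-360 + 40**4) = 270/(-360 + 2560000) = 270/2559640 = 270*(1/2559640) = 27/255964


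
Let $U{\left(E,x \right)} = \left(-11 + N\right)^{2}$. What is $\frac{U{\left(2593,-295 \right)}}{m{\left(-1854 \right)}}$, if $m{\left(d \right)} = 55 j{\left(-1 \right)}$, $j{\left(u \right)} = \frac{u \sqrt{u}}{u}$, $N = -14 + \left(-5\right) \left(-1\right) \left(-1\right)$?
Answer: $- \frac{180 i}{11} \approx - 16.364 i$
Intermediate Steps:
$N = -19$ ($N = -14 + 5 \left(-1\right) = -14 - 5 = -19$)
$U{\left(E,x \right)} = 900$ ($U{\left(E,x \right)} = \left(-11 - 19\right)^{2} = \left(-30\right)^{2} = 900$)
$j{\left(u \right)} = \sqrt{u}$ ($j{\left(u \right)} = \frac{u^{\frac{3}{2}}}{u} = \sqrt{u}$)
$m{\left(d \right)} = 55 i$ ($m{\left(d \right)} = 55 \sqrt{-1} = 55 i$)
$\frac{U{\left(2593,-295 \right)}}{m{\left(-1854 \right)}} = \frac{900}{55 i} = 900 \left(- \frac{i}{55}\right) = - \frac{180 i}{11}$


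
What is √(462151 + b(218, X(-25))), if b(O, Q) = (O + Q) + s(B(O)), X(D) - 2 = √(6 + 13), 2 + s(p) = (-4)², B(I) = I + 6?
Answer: √(462385 + √19) ≈ 679.99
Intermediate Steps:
B(I) = 6 + I
s(p) = 14 (s(p) = -2 + (-4)² = -2 + 16 = 14)
X(D) = 2 + √19 (X(D) = 2 + √(6 + 13) = 2 + √19)
b(O, Q) = 14 + O + Q (b(O, Q) = (O + Q) + 14 = 14 + O + Q)
√(462151 + b(218, X(-25))) = √(462151 + (14 + 218 + (2 + √19))) = √(462151 + (234 + √19)) = √(462385 + √19)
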